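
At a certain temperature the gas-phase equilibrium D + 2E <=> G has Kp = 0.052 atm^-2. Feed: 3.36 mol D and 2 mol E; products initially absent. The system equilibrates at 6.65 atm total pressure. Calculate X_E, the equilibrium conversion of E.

X = 0.431

Let X = conversion of E (basis 2 mol E); extent of reaction ξ = X.
Species balance: n_D = 3.36 − X; n_E = 2 − 2X; n_G = X.
n_T = Σnᵢ = 5.36 − 2X.
With p_i = (n_i/n_T)P, Kp = p_G / (p_D p_E^2).
This yields a degree-3 equation in X; solving on (0,1), X = 0.431.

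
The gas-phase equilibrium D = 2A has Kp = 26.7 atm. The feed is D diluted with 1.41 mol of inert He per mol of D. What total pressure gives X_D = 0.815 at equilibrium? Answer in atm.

Take 1 mol D as basis and let X be its fractional conversion, so ξ = X.
Mole table: n_D = 1 − X; n_A = 2X; n_I = 1.41 (inert).
n_T = Σnᵢ = 2.41 + X.
Kp = p_A^2 / (p_D) with p_i = (n_i/n_T)·P.
At X = 0.815: the mole-fraction product g(X) = Π y_i^ν_i = 4.453. Since Kp = g(X)·P^{1}, P = (Kp/g)^(1/1) = (26.7/4.453)^(1/1) = 6 atm.

P = 6 atm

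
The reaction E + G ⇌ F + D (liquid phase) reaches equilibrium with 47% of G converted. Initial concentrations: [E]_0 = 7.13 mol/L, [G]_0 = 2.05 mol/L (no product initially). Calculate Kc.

Kc = 0.139

Let X = conversion of G.
Concentrations: [E] = 7.13 − 2.05X; [G] = 2.05 − 2.05X; [F] = 2.05X; [D] = 2.05X.
At X = 0.47: [E] = 6.17, [G] = 1.09, [F] = 0.963, [D] = 0.963.
Kc = [F] [D] / ([E] [G]) = 0.139.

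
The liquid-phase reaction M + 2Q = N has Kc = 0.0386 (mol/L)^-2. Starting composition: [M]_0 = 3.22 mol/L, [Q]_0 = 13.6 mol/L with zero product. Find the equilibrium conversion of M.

Let X = conversion of M; extent ξ = 3.22·X mol/L.
Concentrations: [M] = 3.22 − 3.22X; [Q] = 13.6 − 6.44X; [N] = 3.22X.
Kc = [N] / ([M] [Q]^2).
Setting equal to 0.0386 and solving for X on (0,1) gives X = 0.748.

X = 0.748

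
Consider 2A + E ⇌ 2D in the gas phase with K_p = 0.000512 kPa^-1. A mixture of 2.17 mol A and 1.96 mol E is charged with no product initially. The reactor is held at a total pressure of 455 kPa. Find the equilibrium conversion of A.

X = 0.242

Let X = conversion of A (basis 2.17 mol A); extent of reaction ξ = 1.08X.
Moles: n_A = 2.17 − 2.17X; n_E = 1.96 − 1.08X; n_D = 2.17X.
Summing: n_T = 4.13 − 1.08X.
With p_i = (n_i/n_T)P, K_p = p_D^2 / (p_A^2 p_E).
Setting this equal to 0.000512 kPa^-1 and taking the physical root (0 < X < 1) gives X = 0.242.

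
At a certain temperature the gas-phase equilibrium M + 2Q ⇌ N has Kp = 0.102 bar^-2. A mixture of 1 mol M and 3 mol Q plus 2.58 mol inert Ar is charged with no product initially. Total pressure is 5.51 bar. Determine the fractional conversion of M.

Take 1 mol M as basis and let X be its fractional conversion, so ξ = X.
Species balance: n_M = 1 − X; n_Q = 3 − 2X; n_N = X; n_I = 2.58 (inert).
n_T = Σnᵢ = 6.58 − 2X.
y_i = n_i/n_T, p_i = y_i·P. Kp = p_N / (p_M p_Q^2).
This yields a degree-3 equation in X; solving on (0,1), X = 0.327.

X = 0.327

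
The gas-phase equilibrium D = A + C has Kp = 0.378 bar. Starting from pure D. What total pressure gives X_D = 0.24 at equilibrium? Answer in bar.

Basis: 1 mol D initially; let X = conversion of D. Extent ξ = X.
At extent ξ: n_D = 1 − X; n_A = X; n_C = X.
Summing: n_T = 1 + X.
Kp = p_A p_C / (p_D) with p_i = (n_i/n_T)·P.
At X = 0.24: the mole-fraction product g(X) = Π y_i^ν_i = 0.06112. Since Kp = g(X)·P^{1}, P = (Kp/g)^(1/1) = (0.378/0.06112)^(1/1) = 6.18 bar.

P = 6.18 bar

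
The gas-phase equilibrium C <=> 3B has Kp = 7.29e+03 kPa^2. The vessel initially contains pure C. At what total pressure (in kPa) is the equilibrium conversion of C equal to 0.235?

Basis: 1 mol C initially; let X = conversion of C. Extent ξ = X.
Moles: n_C = 1 − X; n_B = 3X.
Summing: n_T = 1 + 2X.
Kp = p_B^3 / (p_C) with p_i = (n_i/n_T)·P.
At X = 0.235: the mole-fraction product g(X) = Π y_i^ν_i = 0.212. Since Kp = g(X)·P^{2}, P = (Kp/g)^(1/2) = (7.29e+03/0.212)^(1/2) = 185 kPa.

P = 185 kPa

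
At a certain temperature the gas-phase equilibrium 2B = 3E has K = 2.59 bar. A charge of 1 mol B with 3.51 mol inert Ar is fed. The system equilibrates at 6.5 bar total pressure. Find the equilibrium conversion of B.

Let X = conversion of B (basis 1 mol B); extent of reaction ξ = 0.5X.
Mole table: n_B = 1 − X; n_E = 1.5X; n_I = 3.51 (inert).
n_T = Σnᵢ = 4.51 + 0.5X.
y_i = n_i/n_T, p_i = y_i·P. K = p_E^3 / (p_B^2).
This yields a degree-3 equation in X; solving on (0,1), X = 0.512.

X = 0.512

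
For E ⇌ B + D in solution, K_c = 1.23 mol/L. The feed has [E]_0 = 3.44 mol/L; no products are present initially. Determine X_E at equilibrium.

Let X = conversion of E; extent ξ = 3.44·X mol/L.
Concentrations: [E] = 3.44 − 3.44X; [B] = 3.44X; [D] = 3.44X.
K_c = [B] [D] / ([E]).
This equals 1.23 at X = 0.445 (the root in 0 < X < 1).

X = 0.445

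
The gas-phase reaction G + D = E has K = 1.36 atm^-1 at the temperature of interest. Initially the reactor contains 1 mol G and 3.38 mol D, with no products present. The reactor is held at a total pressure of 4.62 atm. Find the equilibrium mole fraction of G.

y_G = 0.051

Basis: 1 mol G initially; let X = conversion of G. Extent ξ = X.
Moles: n_G = 1 − X; n_D = 3.38 − X; n_E = X.
Total moles n_T = 4.38 − X.
Mole fractions y_i = n_i/n_T; K = p_E / (p_G p_D) with p_i = y_i·P.
This yields a degree-2 equation in X; solving on (0,1), X = 0.819.
Then n_G = 0.181, n_T = 3.56, so y_G = 0.051.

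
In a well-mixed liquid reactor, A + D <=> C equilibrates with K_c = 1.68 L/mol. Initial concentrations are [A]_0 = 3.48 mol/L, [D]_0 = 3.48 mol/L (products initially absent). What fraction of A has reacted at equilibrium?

Let X = conversion of A; extent ξ = 3.48·X mol/L.
Concentrations: [A] = 3.48 − 3.48X; [D] = 3.48 − 3.48X; [C] = 3.48X.
K_c = [C] / ([A] [D]).
Equating to 1.68 L/mol: the physical root is X = 0.663.

X = 0.663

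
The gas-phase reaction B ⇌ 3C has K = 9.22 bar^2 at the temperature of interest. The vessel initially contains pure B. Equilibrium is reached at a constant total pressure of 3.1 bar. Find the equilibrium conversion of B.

X = 0.411

Take 1 mol B as basis and let X be its fractional conversion, so ξ = X.
Moles: n_B = 1 − X; n_C = 3X.
Total moles n_T = 1 + 2X.
With p_i = (n_i/n_T)P, K = p_C^3 / (p_B).
Substituting and setting equal to 9.22 bar^2 gives a polynomial in X; the root in (0,1) is X = 0.411.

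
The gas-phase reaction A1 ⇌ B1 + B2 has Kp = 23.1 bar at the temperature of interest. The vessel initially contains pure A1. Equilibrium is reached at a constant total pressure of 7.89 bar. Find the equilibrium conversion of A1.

X = 0.863

Let X = conversion of A1 (basis 1 mol A1); extent of reaction ξ = X.
Mole table: n_A1 = 1 − X; n_B1 = X; n_B2 = X.
n_T = Σnᵢ = 1 + X.
Mole fractions y_i = n_i/n_T; Kp = p_B1 p_B2 / (p_A1) with p_i = y_i·P.
Substituting and setting equal to 23.1 bar gives a polynomial in X; the root in (0,1) is X = 0.863.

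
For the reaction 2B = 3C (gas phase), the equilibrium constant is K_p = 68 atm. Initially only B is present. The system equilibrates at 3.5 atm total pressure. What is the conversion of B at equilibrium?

X = 0.763

Let X = conversion of B (basis 1 mol B); extent of reaction ξ = 0.5X.
Species balance: n_B = 1 − X; n_C = 1.5X.
Summing: n_T = 1 + 0.5X.
With p_i = (n_i/n_T)P, K_p = p_C^3 / (p_B^2).
Setting this equal to 68 atm and taking the physical root (0 < X < 1) gives X = 0.763.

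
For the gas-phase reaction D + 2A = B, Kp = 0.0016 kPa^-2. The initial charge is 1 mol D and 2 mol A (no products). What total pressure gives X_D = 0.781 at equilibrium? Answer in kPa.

Let X = conversion of D (basis 1 mol D); extent of reaction ξ = X.
Mole table: n_D = 1 − X; n_A = 2 − 2X; n_B = X.
n_T = Σnᵢ = 3 − 2X.
Kp = p_B / (p_D p_A^2) with p_i = (n_i/n_T)·P.
At X = 0.781: the mole-fraction product g(X) = Π y_i^ν_i = 38.44. Since Kp = g(X)·P^{-2}, P = (g/Kp)^(1/2) = (38.44/0.0016)^(1/2) = 155 kPa.

P = 155 kPa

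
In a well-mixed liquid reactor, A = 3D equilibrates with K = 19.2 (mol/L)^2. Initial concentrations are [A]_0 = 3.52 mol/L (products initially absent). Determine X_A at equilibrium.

Let X = conversion of A; extent ξ = 3.52·X mol/L.
Concentrations: [A] = 3.52 − 3.52X; [D] = 10.6X.
K = [D]^3 / ([A]).
This equals 19.2 at X = 0.336 (the root in 0 < X < 1).

X = 0.336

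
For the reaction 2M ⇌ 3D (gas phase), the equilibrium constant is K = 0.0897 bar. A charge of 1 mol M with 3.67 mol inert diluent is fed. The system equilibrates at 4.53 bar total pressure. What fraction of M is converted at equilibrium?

X = 0.251

Basis: 1 mol M initially; let X = conversion of M. Extent ξ = 0.5X.
Moles: n_M = 1 − X; n_D = 1.5X; n_I = 3.67 (inert).
n_T = Σnᵢ = 4.67 + 0.5X.
y_i = n_i/n_T, p_i = y_i·P. K = p_D^3 / (p_M^2).
Substituting and setting equal to 0.0897 bar gives a polynomial in X; the root in (0,1) is X = 0.251.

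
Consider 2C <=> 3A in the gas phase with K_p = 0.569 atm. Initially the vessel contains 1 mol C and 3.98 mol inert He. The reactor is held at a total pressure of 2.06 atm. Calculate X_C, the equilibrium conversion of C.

X = 0.484

Let X = conversion of C (basis 1 mol C); extent of reaction ξ = 0.5X.
At extent ξ: n_C = 1 − X; n_A = 1.5X; n_I = 3.98 (inert).
Summing: n_T = 4.98 + 0.5X.
Mole fractions y_i = n_i/n_T; K_p = p_A^3 / (p_C^2) with p_i = y_i·P.
Substituting and setting equal to 0.569 atm gives a polynomial in X; the root in (0,1) is X = 0.484.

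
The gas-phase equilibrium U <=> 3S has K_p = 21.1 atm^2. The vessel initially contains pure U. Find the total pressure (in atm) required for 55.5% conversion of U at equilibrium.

Take 1 mol U as basis and let X be its fractional conversion, so ξ = X.
Species balance: n_U = 1 − X; n_S = 3X.
Total moles n_T = 1 + 2X.
K_p = p_S^3 / (p_U) with p_i = (n_i/n_T)·P.
At X = 0.555: the mole-fraction product g(X) = Π y_i^ν_i = 2.33. Since K_p = g(X)·P^{2}, P = (K_p/g)^(1/2) = (21.1/2.33)^(1/2) = 3.01 atm.

P = 3.01 atm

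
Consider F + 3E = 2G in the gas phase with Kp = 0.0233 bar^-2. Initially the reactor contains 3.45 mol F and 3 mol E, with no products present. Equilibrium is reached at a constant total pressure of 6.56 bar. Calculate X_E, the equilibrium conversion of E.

Basis: 3 mol E initially; let X = conversion of E. Extent ξ = X.
Species balance: n_F = 3.45 − X; n_E = 3 − 3X; n_G = 2X.
Total moles n_T = 6.45 − 2X.
y_i = n_i/n_T, p_i = y_i·P. Kp = p_G^2 / (p_F p_E^3).
Equating to 0.0233 bar^-2 and solving on 0 < X < 1: X = 0.386.

X = 0.386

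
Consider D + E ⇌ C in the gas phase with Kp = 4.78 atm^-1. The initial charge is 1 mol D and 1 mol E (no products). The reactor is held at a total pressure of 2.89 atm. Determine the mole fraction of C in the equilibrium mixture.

y_C = 0.588

Let X = conversion of D (basis 1 mol D); extent of reaction ξ = X.
At extent ξ: n_D = 1 − X; n_E = 1 − X; n_C = X.
n_T = Σnᵢ = 2 − X.
y_i = n_i/n_T, p_i = y_i·P. Kp = p_C / (p_D p_E).
Setting this equal to 4.78 atm^-1 and taking the physical root (0 < X < 1) gives X = 0.740.
Then n_C = 0.74, n_T = 1.26, so y_C = 0.588.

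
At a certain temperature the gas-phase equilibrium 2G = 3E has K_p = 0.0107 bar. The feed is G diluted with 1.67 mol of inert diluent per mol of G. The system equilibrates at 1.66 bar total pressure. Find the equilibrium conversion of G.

X = 0.155

Basis: 1 mol G initially; let X = conversion of G. Extent ξ = 0.5X.
Mole table: n_G = 1 − X; n_E = 1.5X; n_I = 1.67 (inert).
Summing: n_T = 2.67 + 0.5X.
With p_i = (n_i/n_T)P, K_p = p_E^3 / (p_G^2).
Setting this equal to 0.0107 bar and taking the physical root (0 < X < 1) gives X = 0.155.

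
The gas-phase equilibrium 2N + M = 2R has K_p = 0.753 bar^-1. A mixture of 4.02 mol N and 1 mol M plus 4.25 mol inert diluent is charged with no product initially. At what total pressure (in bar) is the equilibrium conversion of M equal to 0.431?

Let X = conversion of M (basis 1 mol M); extent of reaction ξ = X.
Mole table: n_N = 4.02 − 2X; n_M = 1 − X; n_R = 2X; n_I = 4.25 (inert).
n_T = Σnᵢ = 9.27 − X.
K_p = p_R^2 / (p_N^2 p_M) with p_i = (n_i/n_T)·P.
At X = 0.431: the mole-fraction product g(X) = Π y_i^ν_i = 1.157. Since K_p = g(X)·P^{-1}, P = (g/K_p)^(1/1) = (1.157/0.753)^(1/1) = 1.54 bar.

P = 1.54 bar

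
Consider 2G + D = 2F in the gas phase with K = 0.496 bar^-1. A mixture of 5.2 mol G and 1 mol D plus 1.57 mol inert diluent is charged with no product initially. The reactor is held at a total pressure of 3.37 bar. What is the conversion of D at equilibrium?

X = 0.605

Basis: 1 mol D initially; let X = conversion of D. Extent ξ = X.
Moles: n_G = 5.2 − 2X; n_D = 1 − X; n_F = 2X; n_I = 1.57 (inert).
Summing: n_T = 7.77 − X.
Mole fractions y_i = n_i/n_T; K = p_F^2 / (p_G^2 p_D) with p_i = y_i·P.
This yields a degree-3 equation in X; solving on (0,1), X = 0.605.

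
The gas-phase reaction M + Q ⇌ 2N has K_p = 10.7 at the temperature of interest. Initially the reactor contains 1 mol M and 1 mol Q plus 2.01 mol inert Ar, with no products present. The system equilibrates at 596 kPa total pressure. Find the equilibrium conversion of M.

Basis: 1 mol M initially; let X = conversion of M. Extent ξ = X.
At extent ξ: n_M = 1 − X; n_Q = 1 − X; n_N = 2X; n_I = 2.01 (inert).
Total moles n_T = 4.01 (Δν = 0, constant).
y_i = n_i/n_T, p_i = y_i·P. K_p = p_N^2 / (p_M p_Q).
Equating to 10.7 and solving on 0 < X < 1: X = 0.621.

X = 0.621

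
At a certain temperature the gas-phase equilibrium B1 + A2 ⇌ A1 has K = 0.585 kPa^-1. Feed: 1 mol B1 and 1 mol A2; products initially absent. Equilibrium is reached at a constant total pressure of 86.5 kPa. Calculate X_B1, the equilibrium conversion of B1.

Basis: 1 mol B1 initially; let X = conversion of B1. Extent ξ = X.
Moles: n_B1 = 1 − X; n_A2 = 1 − X; n_A1 = X.
Total moles n_T = 2 − X.
y_i = n_i/n_T, p_i = y_i·P. K = p_A1 / (p_B1 p_A2).
This yields a degree-2 equation in X; solving on (0,1), X = 0.861.

X = 0.861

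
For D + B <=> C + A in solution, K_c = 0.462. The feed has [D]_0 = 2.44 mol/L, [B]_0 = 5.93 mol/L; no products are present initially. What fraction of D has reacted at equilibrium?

Let X = conversion of D; extent ξ = 2.44·X mol/L.
Concentrations: [D] = 2.44 − 2.44X; [B] = 5.93 − 2.44X; [C] = 2.44X; [A] = 2.44X.
K_c = [C] [A] / ([D] [B]).
Solving K_c = 0.462 for X ∈ (0,1): X = 0.590.

X = 0.590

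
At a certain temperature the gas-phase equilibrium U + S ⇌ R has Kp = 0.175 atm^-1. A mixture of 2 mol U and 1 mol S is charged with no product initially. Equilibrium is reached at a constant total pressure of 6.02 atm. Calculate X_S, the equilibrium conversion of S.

X = 0.394

Take 1 mol S as basis and let X be its fractional conversion, so ξ = X.
Moles: n_U = 2 − X; n_S = 1 − X; n_R = X.
Summing: n_T = 3 − X.
With p_i = (n_i/n_T)P, Kp = p_R / (p_U p_S).
Setting this equal to 0.175 atm^-1 and taking the physical root (0 < X < 1) gives X = 0.394.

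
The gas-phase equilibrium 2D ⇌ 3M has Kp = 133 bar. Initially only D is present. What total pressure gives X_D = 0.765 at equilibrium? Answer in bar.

Basis: 1 mol D initially; let X = conversion of D. Extent ξ = 0.5X.
At extent ξ: n_D = 1 − X; n_M = 1.5X.
Summing: n_T = 1 + 0.5X.
Kp = p_M^3 / (p_D^2) with p_i = (n_i/n_T)·P.
At X = 0.765: the mole-fraction product g(X) = Π y_i^ν_i = 19.79. Since Kp = g(X)·P^{1}, P = (Kp/g)^(1/1) = (133/19.79)^(1/1) = 6.72 bar.

P = 6.72 bar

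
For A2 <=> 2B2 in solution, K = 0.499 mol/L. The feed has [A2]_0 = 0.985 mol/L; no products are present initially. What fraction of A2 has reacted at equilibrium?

Let X = conversion of A2; extent ξ = 0.985·X mol/L.
Concentrations: [A2] = 0.985 − 0.985X; [B2] = 1.97X.
K = [B2]^2 / ([A2]).
Setting equal to 0.499 and solving for X on (0,1) gives X = 0.298.

X = 0.298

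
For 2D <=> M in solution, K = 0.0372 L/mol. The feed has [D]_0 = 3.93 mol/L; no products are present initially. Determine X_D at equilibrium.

X = 0.191

Let X = conversion of D; extent ξ = 3.93X/2 mol/L.
Concentrations: [D] = 3.93 − 3.93X; [M] = 1.97X.
K = [M] / ([D]^2).
Solving K = 0.0372 for X ∈ (0,1): X = 0.191.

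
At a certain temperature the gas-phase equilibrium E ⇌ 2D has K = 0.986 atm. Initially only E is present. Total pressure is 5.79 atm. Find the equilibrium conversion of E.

X = 0.202

Basis: 1 mol E initially; let X = conversion of E. Extent ξ = X.
Moles: n_E = 1 − X; n_D = 2X.
n_T = Σnᵢ = 1 + X.
Mole fractions y_i = n_i/n_T; K = p_D^2 / (p_E) with p_i = y_i·P.
Substituting and setting equal to 0.986 atm gives a polynomial in X; the root in (0,1) is X = 0.202.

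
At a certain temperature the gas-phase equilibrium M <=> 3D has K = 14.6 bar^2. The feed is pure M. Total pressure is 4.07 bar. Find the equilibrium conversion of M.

X = 0.399

Basis: 1 mol M initially; let X = conversion of M. Extent ξ = X.
At extent ξ: n_M = 1 − X; n_D = 3X.
Total moles n_T = 1 + 2X.
With p_i = (n_i/n_T)P, K = p_D^3 / (p_M).
Equating to 14.6 bar^2 and solving on 0 < X < 1: X = 0.399.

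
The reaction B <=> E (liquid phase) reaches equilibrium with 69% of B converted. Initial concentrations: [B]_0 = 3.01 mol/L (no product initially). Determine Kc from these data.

Let X = conversion of B.
Concentrations: [B] = 3.01 − 3.01X; [E] = 3.01X.
At X = 0.69: [B] = 0.933, [E] = 2.08.
Kc = [E] / ([B]) = 2.23.

Kc = 2.23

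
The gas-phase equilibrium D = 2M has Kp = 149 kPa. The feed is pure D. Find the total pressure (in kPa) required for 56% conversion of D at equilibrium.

Let X = conversion of D (basis 1 mol D); extent of reaction ξ = X.
Mole table: n_D = 1 − X; n_M = 2X.
Total moles n_T = 1 + X.
Kp = p_M^2 / (p_D) with p_i = (n_i/n_T)·P.
At X = 0.56: the mole-fraction product g(X) = Π y_i^ν_i = 1.828. Since Kp = g(X)·P^{1}, P = (Kp/g)^(1/1) = (149/1.828)^(1/1) = 81.5 kPa.

P = 81.5 kPa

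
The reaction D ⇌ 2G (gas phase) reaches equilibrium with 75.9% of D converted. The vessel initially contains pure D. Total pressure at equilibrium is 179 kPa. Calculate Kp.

Take 1 mol D as basis and let X be its fractional conversion, so ξ = X.
Species balance: n_D = 1 − X; n_G = 2X.
n_T = Σnᵢ = 1 + X.
At X = 0.759: n_D = 0.241, n_G = 1.52, n_T = 1.76.
p_i = (n_i/n_T)·P. Kp = p_G^2 / (p_D) = 973 kPa.

Kp = 973 kPa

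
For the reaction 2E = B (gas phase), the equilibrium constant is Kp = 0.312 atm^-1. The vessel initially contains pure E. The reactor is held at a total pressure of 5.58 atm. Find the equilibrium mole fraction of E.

Take 1 mol E as basis and let X be its fractional conversion, so ξ = 0.5X.
Species balance: n_E = 1 − X; n_B = 0.5X.
n_T = Σnᵢ = 1 − 0.5X.
y_i = n_i/n_T, p_i = y_i·P. Kp = p_B / (p_E^2).
Setting this equal to 0.312 atm^-1 and taking the physical root (0 < X < 1) gives X = 0.646.
Then n_E = 0.354, n_T = 0.677, so y_E = 0.523.

y_E = 0.523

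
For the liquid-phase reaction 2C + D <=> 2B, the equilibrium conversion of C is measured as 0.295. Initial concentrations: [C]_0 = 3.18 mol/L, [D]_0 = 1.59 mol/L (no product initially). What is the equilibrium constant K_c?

Let X = conversion of C.
Concentrations: [C] = 3.18 − 3.18X; [D] = 1.59 − 1.59X; [B] = 3.18X.
At X = 0.295: [C] = 2.24, [D] = 1.12, [B] = 0.938.
K_c = [B]^2 / ([C]^2 [D]) = 0.156 L/mol.

K_c = 0.156 L/mol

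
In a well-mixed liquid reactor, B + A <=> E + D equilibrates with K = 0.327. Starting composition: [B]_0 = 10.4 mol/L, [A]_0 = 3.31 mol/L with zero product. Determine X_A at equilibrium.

Let X = conversion of A; extent ξ = 3.31·X mol/L.
Concentrations: [B] = 10.4 − 3.31X; [A] = 3.31 − 3.31X; [E] = 3.31X; [D] = 3.31X.
K = [E] [D] / ([B] [A]).
Equating to 0.327: the physical root is X = 0.587.

X = 0.587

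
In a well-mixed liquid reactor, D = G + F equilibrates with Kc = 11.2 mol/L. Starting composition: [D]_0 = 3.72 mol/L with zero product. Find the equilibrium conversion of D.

Let X = conversion of D; extent ξ = 3.72·X mol/L.
Concentrations: [D] = 3.72 − 3.72X; [G] = 3.72X; [F] = 3.72X.
Kc = [G] [F] / ([D]).
Equating to 11.2 mol/L: the physical root is X = 0.792.

X = 0.792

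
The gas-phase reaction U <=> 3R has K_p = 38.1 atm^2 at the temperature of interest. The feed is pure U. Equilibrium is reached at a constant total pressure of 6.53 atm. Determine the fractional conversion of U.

X = 0.401

Let X = conversion of U (basis 1 mol U); extent of reaction ξ = X.
Moles: n_U = 1 − X; n_R = 3X.
n_T = Σnᵢ = 1 + 2X.
Mole fractions y_i = n_i/n_T; K_p = p_R^3 / (p_U) with p_i = y_i·P.
Setting this equal to 38.1 atm^2 and taking the physical root (0 < X < 1) gives X = 0.401.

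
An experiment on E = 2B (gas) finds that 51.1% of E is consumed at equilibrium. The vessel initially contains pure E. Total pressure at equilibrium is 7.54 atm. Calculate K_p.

Basis: 1 mol E initially; let X = conversion of E. Extent ξ = X.
Species balance: n_E = 1 − X; n_B = 2X.
Total moles n_T = 1 + X.
At X = 0.511: n_E = 0.489, n_B = 1.02, n_T = 1.51.
p_i = (n_i/n_T)·P. K_p = p_B^2 / (p_E) = 10.7 atm.

K_p = 10.7 atm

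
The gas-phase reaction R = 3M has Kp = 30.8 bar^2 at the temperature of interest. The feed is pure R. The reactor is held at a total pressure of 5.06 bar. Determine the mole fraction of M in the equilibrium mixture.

Take 1 mol R as basis and let X be its fractional conversion, so ξ = X.
Moles: n_R = 1 − X; n_M = 3X.
n_T = Σnᵢ = 1 + 2X.
With p_i = (n_i/n_T)P, Kp = p_M^3 / (p_R).
This yields a degree-3 equation in X; solving on (0,1), X = 0.445.
Then n_M = 1.34, n_T = 1.89, so y_M = 0.707.

y_M = 0.707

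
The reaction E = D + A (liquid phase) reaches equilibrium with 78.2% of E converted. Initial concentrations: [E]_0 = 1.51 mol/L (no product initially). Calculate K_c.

K_c = 4.24 mol/L

Let X = conversion of E.
Concentrations: [E] = 1.51 − 1.51X; [D] = 1.51X; [A] = 1.51X.
At X = 0.782: [E] = 0.329, [D] = 1.18, [A] = 1.18.
K_c = [D] [A] / ([E]) = 4.24 mol/L.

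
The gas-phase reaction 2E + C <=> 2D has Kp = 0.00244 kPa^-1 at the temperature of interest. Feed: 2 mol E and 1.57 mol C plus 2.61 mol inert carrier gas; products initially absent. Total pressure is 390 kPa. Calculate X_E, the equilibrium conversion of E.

Take 2 mol E as basis and let X be its fractional conversion, so ξ = X.
Mole table: n_E = 2 − 2X; n_C = 1.57 − X; n_D = 2X; n_I = 2.61 (inert).
n_T = Σnᵢ = 6.18 − X.
Mole fractions y_i = n_i/n_T; Kp = p_D^2 / (p_E^2 p_C) with p_i = y_i·P.
Equating to 0.00244 kPa^-1 and solving on 0 < X < 1: X = 0.311.

X = 0.311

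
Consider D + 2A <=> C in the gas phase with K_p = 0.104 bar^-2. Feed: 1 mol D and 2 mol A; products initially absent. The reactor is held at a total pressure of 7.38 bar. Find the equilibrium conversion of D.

Basis: 1 mol D initially; let X = conversion of D. Extent ξ = X.
At extent ξ: n_D = 1 − X; n_A = 2 − 2X; n_C = X.
n_T = Σnᵢ = 3 − 2X.
With p_i = (n_i/n_T)P, K_p = p_C / (p_D p_A^2).
Equating to 0.104 bar^-2 and solving on 0 < X < 1: X = 0.556.

X = 0.556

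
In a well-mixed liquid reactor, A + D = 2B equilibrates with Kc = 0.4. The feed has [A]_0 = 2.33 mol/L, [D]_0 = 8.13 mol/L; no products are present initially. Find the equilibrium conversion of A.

Let X = conversion of A; extent ξ = 2.33·X mol/L.
Concentrations: [A] = 2.33 − 2.33X; [D] = 8.13 − 2.33X; [B] = 4.66X.
Kc = [B]^2 / ([A] [D]).
Solving Kc = 0.4 for X ∈ (0,1): X = 0.421.

X = 0.421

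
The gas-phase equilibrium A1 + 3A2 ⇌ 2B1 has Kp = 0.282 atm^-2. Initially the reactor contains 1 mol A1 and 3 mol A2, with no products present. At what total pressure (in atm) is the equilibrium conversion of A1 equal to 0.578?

Let X = conversion of A1 (basis 1 mol A1); extent of reaction ξ = X.
Mole table: n_A1 = 1 − X; n_A2 = 3 − 3X; n_B1 = 2X.
Summing: n_T = 4 − 2X.
Kp = p_B1^2 / (p_A1 p_A2^3) with p_i = (n_i/n_T)·P.
At X = 0.578: the mole-fraction product g(X) = Π y_i^ν_i = 12.62. Since Kp = g(X)·P^{-2}, P = (g/Kp)^(1/2) = (12.62/0.282)^(1/2) = 6.69 atm.

P = 6.69 atm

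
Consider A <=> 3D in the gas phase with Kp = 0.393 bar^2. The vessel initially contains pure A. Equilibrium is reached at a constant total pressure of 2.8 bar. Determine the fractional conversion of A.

Basis: 1 mol A initially; let X = conversion of A. Extent ξ = X.
Species balance: n_A = 1 − X; n_D = 3X.
Total moles n_T = 1 + 2X.
y_i = n_i/n_T, p_i = y_i·P. Kp = p_D^3 / (p_A).
Substituting and setting equal to 0.393 bar^2 gives a polynomial in X; the root in (0,1) is X = 0.138.

X = 0.138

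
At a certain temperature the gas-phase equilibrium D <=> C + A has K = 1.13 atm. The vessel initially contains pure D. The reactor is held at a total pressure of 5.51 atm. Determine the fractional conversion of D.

Basis: 1 mol D initially; let X = conversion of D. Extent ξ = X.
Moles: n_D = 1 − X; n_C = X; n_A = X.
n_T = Σnᵢ = 1 + X.
y_i = n_i/n_T, p_i = y_i·P. K = p_C p_A / (p_D).
Equating to 1.13 atm and solving on 0 < X < 1: X = 0.413.

X = 0.413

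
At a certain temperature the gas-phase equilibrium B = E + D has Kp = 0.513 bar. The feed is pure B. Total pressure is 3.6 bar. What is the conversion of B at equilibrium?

Let X = conversion of B (basis 1 mol B); extent of reaction ξ = X.
Moles: n_B = 1 − X; n_E = X; n_D = X.
Summing: n_T = 1 + X.
With p_i = (n_i/n_T)P, Kp = p_E p_D / (p_B).
Equating to 0.513 bar and solving on 0 < X < 1: X = 0.353.

X = 0.353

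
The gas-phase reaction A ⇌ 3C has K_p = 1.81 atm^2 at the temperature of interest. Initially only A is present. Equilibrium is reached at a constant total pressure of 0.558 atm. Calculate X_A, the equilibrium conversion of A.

X = 0.714

Take 1 mol A as basis and let X be its fractional conversion, so ξ = X.
Moles: n_A = 1 − X; n_C = 3X.
Total moles n_T = 1 + 2X.
Mole fractions y_i = n_i/n_T; K_p = p_C^3 / (p_A) with p_i = y_i·P.
This yields a degree-3 equation in X; solving on (0,1), X = 0.714.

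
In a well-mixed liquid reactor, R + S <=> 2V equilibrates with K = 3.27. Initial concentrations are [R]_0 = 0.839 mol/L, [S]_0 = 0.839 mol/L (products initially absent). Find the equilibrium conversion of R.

Let X = conversion of R; extent ξ = 0.839·X mol/L.
Concentrations: [R] = 0.839 − 0.839X; [S] = 0.839 − 0.839X; [V] = 1.68X.
K = [V]^2 / ([R] [S]).
Setting equal to 3.27 and solving for X on (0,1) gives X = 0.475.

X = 0.475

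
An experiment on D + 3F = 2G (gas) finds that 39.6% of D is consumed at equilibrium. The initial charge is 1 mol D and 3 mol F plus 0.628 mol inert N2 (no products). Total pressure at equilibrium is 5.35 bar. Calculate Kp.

Kp = 0.0897 bar^-2

Let X = conversion of D (basis 1 mol D); extent of reaction ξ = X.
Mole table: n_D = 1 − X; n_F = 3 − 3X; n_G = 2X; n_I = 0.628 (inert).
Total moles n_T = 4.63 − 2X.
At X = 0.396: n_D = 0.604, n_F = 1.81, n_G = 0.792, n_T = 3.84.
p_i = (n_i/n_T)·P. Kp = p_G^2 / (p_D p_F^3) = 0.0897 bar^-2.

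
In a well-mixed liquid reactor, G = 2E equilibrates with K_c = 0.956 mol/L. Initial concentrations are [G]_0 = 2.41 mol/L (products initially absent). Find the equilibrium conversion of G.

Let X = conversion of G; extent ξ = 2.41·X mol/L.
Concentrations: [G] = 2.41 − 2.41X; [E] = 4.82X.
K_c = [E]^2 / ([G]).
This equals 0.956 at X = 0.269 (the root in 0 < X < 1).

X = 0.269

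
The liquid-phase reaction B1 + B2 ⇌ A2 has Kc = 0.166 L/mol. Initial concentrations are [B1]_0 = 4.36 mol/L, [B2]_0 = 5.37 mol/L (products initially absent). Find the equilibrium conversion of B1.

Let X = conversion of B1; extent ξ = 4.36·X mol/L.
Concentrations: [B1] = 4.36 − 4.36X; [B2] = 5.37 − 4.36X; [A2] = 4.36X.
Kc = [A2] / ([B1] [B2]).
Setting equal to 0.166 and solving for X on (0,1) gives X = 0.381.

X = 0.381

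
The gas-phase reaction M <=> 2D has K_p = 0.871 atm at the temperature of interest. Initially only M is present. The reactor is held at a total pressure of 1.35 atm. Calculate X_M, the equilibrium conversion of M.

X = 0.373

Let X = conversion of M (basis 1 mol M); extent of reaction ξ = X.
Moles: n_M = 1 − X; n_D = 2X.
Summing: n_T = 1 + X.
Mole fractions y_i = n_i/n_T; K_p = p_D^2 / (p_M) with p_i = y_i·P.
This yields a degree-2 equation in X; solving on (0,1), X = 0.373.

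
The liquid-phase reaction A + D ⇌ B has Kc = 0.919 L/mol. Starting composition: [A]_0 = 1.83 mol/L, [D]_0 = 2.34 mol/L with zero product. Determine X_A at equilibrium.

X = 0.550

Let X = conversion of A; extent ξ = 1.83·X mol/L.
Concentrations: [A] = 1.83 − 1.83X; [D] = 2.34 − 1.83X; [B] = 1.83X.
Kc = [B] / ([A] [D]).
This equals 0.919 at X = 0.550 (the root in 0 < X < 1).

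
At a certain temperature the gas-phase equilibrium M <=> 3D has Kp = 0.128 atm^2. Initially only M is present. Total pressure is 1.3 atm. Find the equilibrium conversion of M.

Let X = conversion of M (basis 1 mol M); extent of reaction ξ = X.
Species balance: n_M = 1 − X; n_D = 3X.
Total moles n_T = 1 + 2X.
With p_i = (n_i/n_T)P, Kp = p_D^3 / (p_M).
Equating to 0.128 atm^2 and solving on 0 < X < 1: X = 0.160.

X = 0.160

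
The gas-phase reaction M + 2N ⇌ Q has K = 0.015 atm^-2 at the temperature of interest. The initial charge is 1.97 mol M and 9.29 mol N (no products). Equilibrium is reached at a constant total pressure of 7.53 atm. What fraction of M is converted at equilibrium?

X = 0.353

Let X = conversion of M (basis 1.97 mol M); extent of reaction ξ = 1.97X.
Species balance: n_M = 1.97 − 1.97X; n_N = 9.29 − 3.94X; n_Q = 1.97X.
Total moles n_T = 11.3 − 3.94X.
Mole fractions y_i = n_i/n_T; K = p_Q / (p_M p_N^2) with p_i = y_i·P.
Substituting and setting equal to 0.015 atm^-2 gives a polynomial in X; the root in (0,1) is X = 0.353.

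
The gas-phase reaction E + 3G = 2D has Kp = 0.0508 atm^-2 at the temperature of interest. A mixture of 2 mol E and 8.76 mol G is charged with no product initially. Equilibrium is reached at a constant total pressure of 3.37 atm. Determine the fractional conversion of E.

Let X = conversion of E (basis 2 mol E); extent of reaction ξ = 2X.
At extent ξ: n_E = 2 − 2X; n_G = 8.76 − 6X; n_D = 4X.
Summing: n_T = 10.8 − 4X.
With p_i = (n_i/n_T)P, Kp = p_D^2 / (p_E p_G^3).
This yields a degree-4 equation in X; solving on (0,1), X = 0.378.

X = 0.378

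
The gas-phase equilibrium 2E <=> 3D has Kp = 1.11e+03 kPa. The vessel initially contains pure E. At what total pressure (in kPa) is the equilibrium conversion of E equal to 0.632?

Let X = conversion of E (basis 1 mol E); extent of reaction ξ = 0.5X.
Mole table: n_E = 1 − X; n_D = 1.5X.
Total moles n_T = 1 + 0.5X.
Kp = p_D^3 / (p_E^2) with p_i = (n_i/n_T)·P.
At X = 0.632: the mole-fraction product g(X) = Π y_i^ν_i = 4.781. Since Kp = g(X)·P^{1}, P = (Kp/g)^(1/1) = (1.11e+03/4.781)^(1/1) = 232 kPa.

P = 232 kPa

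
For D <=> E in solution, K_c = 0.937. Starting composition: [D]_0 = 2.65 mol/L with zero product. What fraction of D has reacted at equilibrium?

X = 0.484

Let X = conversion of D; extent ξ = 2.65·X mol/L.
Concentrations: [D] = 2.65 − 2.65X; [E] = 2.65X.
K_c = [E] / ([D]).
This equals 0.937 at X = 0.484 (the root in 0 < X < 1).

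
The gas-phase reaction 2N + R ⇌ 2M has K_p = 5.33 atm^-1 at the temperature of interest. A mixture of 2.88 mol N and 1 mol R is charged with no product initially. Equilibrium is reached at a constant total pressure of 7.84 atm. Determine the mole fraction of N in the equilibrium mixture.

y_N = 0.390

Take 1 mol R as basis and let X be its fractional conversion, so ξ = X.
Moles: n_N = 2.88 − 2X; n_R = 1 − X; n_M = 2X.
n_T = Σnᵢ = 3.88 − X.
Mole fractions y_i = n_i/n_T; K_p = p_M^2 / (p_N^2 p_R) with p_i = y_i·P.
This yields a degree-3 equation in X; solving on (0,1), X = 0.850.
Then n_N = 1.18, n_T = 3.03, so y_N = 0.390.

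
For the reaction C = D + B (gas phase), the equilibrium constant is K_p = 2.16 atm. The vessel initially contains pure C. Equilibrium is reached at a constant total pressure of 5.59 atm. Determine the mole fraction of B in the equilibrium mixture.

Take 1 mol C as basis and let X be its fractional conversion, so ξ = X.
Species balance: n_C = 1 − X; n_D = X; n_B = X.
Summing: n_T = 1 + X.
y_i = n_i/n_T, p_i = y_i·P. K_p = p_D p_B / (p_C).
Substituting and setting equal to 2.16 atm gives a polynomial in X; the root in (0,1) is X = 0.528.
Then n_B = 0.528, n_T = 1.53, so y_B = 0.346.

y_B = 0.346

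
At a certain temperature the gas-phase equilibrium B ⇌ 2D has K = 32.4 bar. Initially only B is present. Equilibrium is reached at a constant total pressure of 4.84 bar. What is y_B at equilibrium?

y_B = 0.117

Let X = conversion of B (basis 1 mol B); extent of reaction ξ = X.
At extent ξ: n_B = 1 − X; n_D = 2X.
Summing: n_T = 1 + X.
y_i = n_i/n_T, p_i = y_i·P. K = p_D^2 / (p_B).
This yields a degree-2 equation in X; solving on (0,1), X = 0.791.
Then n_B = 0.209, n_T = 1.79, so y_B = 0.117.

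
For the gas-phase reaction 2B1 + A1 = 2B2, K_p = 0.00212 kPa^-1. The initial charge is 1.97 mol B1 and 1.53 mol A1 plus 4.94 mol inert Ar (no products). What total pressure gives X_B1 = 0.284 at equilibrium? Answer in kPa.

Basis: 1.97 mol B1 initially; let X = conversion of B1. Extent ξ = 0.985X.
Species balance: n_B1 = 1.97 − 1.97X; n_A1 = 1.53 − 0.985X; n_B2 = 1.97X; n_I = 4.94 (inert).
n_T = Σnᵢ = 8.44 − 0.985X.
K_p = p_B2^2 / (p_B1^2 p_A1) with p_i = (n_i/n_T)·P.
At X = 0.284: the mole-fraction product g(X) = Π y_i^ν_i = 1.027. Since K_p = g(X)·P^{-1}, P = (g/K_p)^(1/1) = (1.027/0.00212)^(1/1) = 484 kPa.

P = 484 kPa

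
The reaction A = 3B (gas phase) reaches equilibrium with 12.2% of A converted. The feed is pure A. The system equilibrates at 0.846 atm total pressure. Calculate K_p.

K_p = 0.0258 atm^2

Let X = conversion of A (basis 1 mol A); extent of reaction ξ = X.
At extent ξ: n_A = 1 − X; n_B = 3X.
Total moles n_T = 1 + 2X.
At X = 0.122: n_A = 0.878, n_B = 0.366, n_T = 1.24.
p_i = (n_i/n_T)·P. K_p = p_B^3 / (p_A) = 0.0258 atm^2.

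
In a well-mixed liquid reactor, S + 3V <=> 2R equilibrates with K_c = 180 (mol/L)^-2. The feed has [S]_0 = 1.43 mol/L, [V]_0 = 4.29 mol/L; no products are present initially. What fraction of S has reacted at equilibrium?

Let X = conversion of S; extent ξ = 1.43·X mol/L.
Concentrations: [S] = 1.43 − 1.43X; [V] = 4.29 − 4.29X; [R] = 2.86X.
K_c = [R]^2 / ([S] [V]^3).
Equating to 180 (mol/L)^-2: the physical root is X = 0.868.

X = 0.868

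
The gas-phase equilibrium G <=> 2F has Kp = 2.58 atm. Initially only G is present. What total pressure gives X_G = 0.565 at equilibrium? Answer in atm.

P = 1.38 atm

Let X = conversion of G (basis 1 mol G); extent of reaction ξ = X.
At extent ξ: n_G = 1 − X; n_F = 2X.
Total moles n_T = 1 + X.
Kp = p_F^2 / (p_G) with p_i = (n_i/n_T)·P.
At X = 0.565: the mole-fraction product g(X) = Π y_i^ν_i = 1.876. Since Kp = g(X)·P^{1}, P = (Kp/g)^(1/1) = (2.58/1.876)^(1/1) = 1.38 atm.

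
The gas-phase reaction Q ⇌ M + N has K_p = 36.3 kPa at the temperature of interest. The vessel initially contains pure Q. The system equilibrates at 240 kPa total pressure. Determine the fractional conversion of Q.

Let X = conversion of Q (basis 1 mol Q); extent of reaction ξ = X.
Mole table: n_Q = 1 − X; n_M = X; n_N = X.
Total moles n_T = 1 + X.
With p_i = (n_i/n_T)P, K_p = p_M p_N / (p_Q).
Equating to 36.3 kPa and solving on 0 < X < 1: X = 0.362.

X = 0.362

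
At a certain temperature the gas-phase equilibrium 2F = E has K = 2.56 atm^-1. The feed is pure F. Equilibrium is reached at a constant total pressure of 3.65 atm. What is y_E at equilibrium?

y_E = 0.722

Take 1 mol F as basis and let X be its fractional conversion, so ξ = 0.5X.
Species balance: n_F = 1 − X; n_E = 0.5X.
n_T = Σnᵢ = 1 − 0.5X.
With p_i = (n_i/n_T)P, K = p_E / (p_F^2).
Substituting and setting equal to 2.56 atm^-1 gives a polynomial in X; the root in (0,1) is X = 0.839.
Then n_E = 0.419, n_T = 0.581, so y_E = 0.722.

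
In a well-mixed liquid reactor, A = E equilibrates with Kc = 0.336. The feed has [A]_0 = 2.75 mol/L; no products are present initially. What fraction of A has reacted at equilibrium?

Let X = conversion of A; extent ξ = 2.75·X mol/L.
Concentrations: [A] = 2.75 − 2.75X; [E] = 2.75X.
Kc = [E] / ([A]).
Equating to 0.336: the physical root is X = 0.251.

X = 0.251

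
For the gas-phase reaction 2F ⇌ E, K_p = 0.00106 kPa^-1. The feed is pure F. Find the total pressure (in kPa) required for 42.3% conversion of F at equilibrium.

P = 473 kPa

Basis: 1 mol F initially; let X = conversion of F. Extent ξ = 0.5X.
At extent ξ: n_F = 1 − X; n_E = 0.5X.
n_T = Σnᵢ = 1 − 0.5X.
K_p = p_E / (p_F^2) with p_i = (n_i/n_T)·P.
At X = 0.423: the mole-fraction product g(X) = Π y_i^ν_i = 0.5009. Since K_p = g(X)·P^{-1}, P = (g/K_p)^(1/1) = (0.5009/0.00106)^(1/1) = 473 kPa.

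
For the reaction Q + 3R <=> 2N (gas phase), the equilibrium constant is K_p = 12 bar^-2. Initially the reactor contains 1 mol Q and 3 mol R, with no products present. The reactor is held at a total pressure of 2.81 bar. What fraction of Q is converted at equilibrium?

X = 0.729

Take 1 mol Q as basis and let X be its fractional conversion, so ξ = X.
Species balance: n_Q = 1 − X; n_R = 3 − 3X; n_N = 2X.
Summing: n_T = 4 − 2X.
y_i = n_i/n_T, p_i = y_i·P. K_p = p_N^2 / (p_Q p_R^3).
Equating to 12 bar^-2 and solving on 0 < X < 1: X = 0.729.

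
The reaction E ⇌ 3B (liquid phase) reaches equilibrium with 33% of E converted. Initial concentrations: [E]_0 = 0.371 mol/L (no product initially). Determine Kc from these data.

Let X = conversion of E.
Concentrations: [E] = 0.371 − 0.371X; [B] = 1.11X.
At X = 0.33: [E] = 0.249, [B] = 0.367.
Kc = [B]^3 / ([E]) = 0.199 (mol/L)^2.

Kc = 0.199 (mol/L)^2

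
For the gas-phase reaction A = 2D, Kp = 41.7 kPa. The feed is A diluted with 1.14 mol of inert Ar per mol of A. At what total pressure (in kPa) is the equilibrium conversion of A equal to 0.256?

P = 284 kPa

Let X = conversion of A (basis 1 mol A); extent of reaction ξ = X.
Moles: n_A = 1 − X; n_D = 2X; n_I = 1.14 (inert).
n_T = Σnᵢ = 2.14 + X.
Kp = p_D^2 / (p_A) with p_i = (n_i/n_T)·P.
At X = 0.256: the mole-fraction product g(X) = Π y_i^ν_i = 0.1471. Since Kp = g(X)·P^{1}, P = (Kp/g)^(1/1) = (41.7/0.1471)^(1/1) = 284 kPa.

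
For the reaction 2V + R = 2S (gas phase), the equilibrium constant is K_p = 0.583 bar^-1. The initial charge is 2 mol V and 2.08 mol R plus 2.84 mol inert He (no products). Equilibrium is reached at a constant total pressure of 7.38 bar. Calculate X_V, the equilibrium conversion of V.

Basis: 2 mol V initially; let X = conversion of V. Extent ξ = X.
At extent ξ: n_V = 2 − 2X; n_R = 2.08 − X; n_S = 2X; n_I = 2.84 (inert).
Summing: n_T = 6.92 − X.
Mole fractions y_i = n_i/n_T; K_p = p_S^2 / (p_V^2 p_R) with p_i = y_i·P.
This yields a degree-3 equation in X; solving on (0,1), X = 0.507.

X = 0.507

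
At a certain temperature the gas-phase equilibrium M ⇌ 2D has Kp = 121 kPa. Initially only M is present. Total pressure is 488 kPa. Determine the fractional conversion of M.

Basis: 1 mol M initially; let X = conversion of M. Extent ξ = X.
Species balance: n_M = 1 − X; n_D = 2X.
n_T = Σnᵢ = 1 + X.
With p_i = (n_i/n_T)P, Kp = p_D^2 / (p_M).
Setting this equal to 121 kPa and taking the physical root (0 < X < 1) gives X = 0.242.

X = 0.242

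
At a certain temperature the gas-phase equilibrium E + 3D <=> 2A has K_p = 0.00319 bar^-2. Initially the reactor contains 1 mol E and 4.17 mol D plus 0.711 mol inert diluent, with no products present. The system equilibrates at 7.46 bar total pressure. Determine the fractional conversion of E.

Let X = conversion of E (basis 1 mol E); extent of reaction ξ = X.
At extent ξ: n_E = 1 − X; n_D = 4.17 − 3X; n_A = 2X; n_I = 0.711 (inert).
n_T = Σnᵢ = 5.88 − 2X.
With p_i = (n_i/n_T)P, K_p = p_A^2 / (p_E p_D^3).
Setting this equal to 0.00319 bar^-2 and taking the physical root (0 < X < 1) gives X = 0.224.

X = 0.224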